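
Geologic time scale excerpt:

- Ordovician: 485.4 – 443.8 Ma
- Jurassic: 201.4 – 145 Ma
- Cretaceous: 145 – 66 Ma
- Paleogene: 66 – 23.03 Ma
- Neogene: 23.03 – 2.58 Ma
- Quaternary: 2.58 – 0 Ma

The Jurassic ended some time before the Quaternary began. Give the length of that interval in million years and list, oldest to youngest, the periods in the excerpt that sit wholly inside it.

The Jurassic closes at 145 Ma and the Quaternary opens at 2.58 Ma, so the interval is 145 − 2.58 = 142.42 Myr.
A period fits inside if it starts at or after 145 Ma and ends at or before 2.58 Ma; oldest first that gives Cretaceous, Paleogene, Neogene.

142.42 million years; Cretaceous, Paleogene, Neogene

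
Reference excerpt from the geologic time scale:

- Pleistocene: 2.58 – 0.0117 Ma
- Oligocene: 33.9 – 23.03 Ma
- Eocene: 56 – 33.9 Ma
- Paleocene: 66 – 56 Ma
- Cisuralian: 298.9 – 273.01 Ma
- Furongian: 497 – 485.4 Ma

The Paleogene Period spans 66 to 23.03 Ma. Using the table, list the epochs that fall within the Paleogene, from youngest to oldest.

Oligocene, Eocene, Paleocene

Epochs with both bounds inside 66–23.03 Ma: Oligocene (33.9–23.03), Eocene (56–33.9), Paleocene (66–56).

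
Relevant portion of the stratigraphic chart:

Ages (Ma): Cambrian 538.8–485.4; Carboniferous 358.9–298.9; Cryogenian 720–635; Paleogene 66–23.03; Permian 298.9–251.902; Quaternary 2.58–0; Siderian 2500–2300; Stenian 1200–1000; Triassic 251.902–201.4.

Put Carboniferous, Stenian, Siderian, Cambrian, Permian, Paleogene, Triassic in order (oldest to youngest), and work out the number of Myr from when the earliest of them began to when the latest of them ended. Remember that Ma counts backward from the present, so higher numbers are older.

Start ages (Ma): Siderian 2500, Stenian 1200, Cambrian 538.8, Carboniferous 358.9, Permian 298.9, Triassic 251.902, Paleogene 66.
Ordered oldest to youngest: Siderian, Stenian, Cambrian, Carboniferous, Permian, Triassic, Paleogene.
Span = 2500 − 23.03 = 2476.97 Myr.

Siderian → Stenian → Cambrian → Carboniferous → Permian → Triassic → Paleogene; total span 2476.97 Myr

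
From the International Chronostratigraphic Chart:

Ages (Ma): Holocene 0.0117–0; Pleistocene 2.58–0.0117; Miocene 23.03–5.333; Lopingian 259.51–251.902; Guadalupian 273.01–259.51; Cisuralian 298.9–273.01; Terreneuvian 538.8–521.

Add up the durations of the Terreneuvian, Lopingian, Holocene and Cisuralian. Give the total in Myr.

Duration is start − end for each: (538.8 − 521) + (259.51 − 251.902) + (0.0117 − 0) + (298.9 − 273.01).
That is 17.8 + 7.608 + 0.0117 + 25.89, which totals 51.3097 million years.

51.3097 million years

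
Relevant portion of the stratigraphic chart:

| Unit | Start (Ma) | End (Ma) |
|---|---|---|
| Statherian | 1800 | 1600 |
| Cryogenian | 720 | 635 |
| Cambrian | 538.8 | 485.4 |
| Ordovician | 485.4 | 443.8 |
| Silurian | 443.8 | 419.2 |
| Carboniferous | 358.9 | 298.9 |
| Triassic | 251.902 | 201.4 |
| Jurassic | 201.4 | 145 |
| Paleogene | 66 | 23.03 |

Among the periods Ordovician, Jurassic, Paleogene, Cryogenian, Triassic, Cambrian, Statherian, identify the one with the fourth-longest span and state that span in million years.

Start − end for each: Ordovician 485.4 − 443.8 = 41.6; Jurassic 201.4 − 145 = 56.4; Paleogene 66 − 23.03 = 42.97; Cryogenian 720 − 635 = 85; Triassic 251.902 − 201.4 = 50.502; Cambrian 538.8 − 485.4 = 53.4; Statherian 1800 − 1600 = 200.
Ranking these from longest: Statherian > Cryogenian > Jurassic > Cambrian > Triassic > Paleogene > Ordovician.
Position 4 in that ranking is Cambrian, which lasted 53.4 Myr.

Cambrian, 53.4 million years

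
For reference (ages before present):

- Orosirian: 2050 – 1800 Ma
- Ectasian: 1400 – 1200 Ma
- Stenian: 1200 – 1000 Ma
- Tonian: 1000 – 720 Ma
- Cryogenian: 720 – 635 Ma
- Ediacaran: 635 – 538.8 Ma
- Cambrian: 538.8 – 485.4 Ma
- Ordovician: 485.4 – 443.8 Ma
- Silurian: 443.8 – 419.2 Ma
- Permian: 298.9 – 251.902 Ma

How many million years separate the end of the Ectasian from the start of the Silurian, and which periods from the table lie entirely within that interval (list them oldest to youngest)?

756.2 million years; Stenian, Tonian, Cryogenian, Ediacaran, Cambrian, Ordovician

End of Ectasian = 1200 Ma; start of Silurian = 443.8 Ma.
Gap = 1200 − 443.8 = 756.2 Myr.
Periods wholly inside 1200–443.8 Ma: Stenian (1200–1000), Tonian (1000–720), Cryogenian (720–635), Ediacaran (635–538.8), Cambrian (538.8–485.4), Ordovician (485.4–443.8).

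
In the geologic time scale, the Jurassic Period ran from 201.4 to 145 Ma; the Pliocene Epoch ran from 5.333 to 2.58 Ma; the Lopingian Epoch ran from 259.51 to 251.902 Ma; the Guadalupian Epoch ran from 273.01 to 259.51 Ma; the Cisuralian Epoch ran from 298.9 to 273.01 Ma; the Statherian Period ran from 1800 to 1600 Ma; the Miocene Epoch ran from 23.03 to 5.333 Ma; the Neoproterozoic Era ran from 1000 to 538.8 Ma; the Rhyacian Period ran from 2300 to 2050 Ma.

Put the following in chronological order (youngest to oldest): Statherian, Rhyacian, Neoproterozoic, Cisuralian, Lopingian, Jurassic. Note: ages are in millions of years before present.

Jurassic, Lopingian, Cisuralian, Neoproterozoic, Statherian, Rhyacian

Sorting by start age (ascending Ma, since larger Ma = older): Jurassic began 201.4, Lopingian began 259.51, Cisuralian began 298.9, Neoproterozoic began 1000, Statherian began 1800, Rhyacian began 2300.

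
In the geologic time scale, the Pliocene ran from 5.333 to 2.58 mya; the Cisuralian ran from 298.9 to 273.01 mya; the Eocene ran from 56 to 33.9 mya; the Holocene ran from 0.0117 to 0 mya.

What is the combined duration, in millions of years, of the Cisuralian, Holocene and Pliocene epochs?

28.6547 million years

Duration is start − end for each: (298.9 − 273.01) + (0.0117 − 0) + (5.333 − 2.58).
That is 25.89 + 0.0117 + 2.753, which totals 28.6547 million years.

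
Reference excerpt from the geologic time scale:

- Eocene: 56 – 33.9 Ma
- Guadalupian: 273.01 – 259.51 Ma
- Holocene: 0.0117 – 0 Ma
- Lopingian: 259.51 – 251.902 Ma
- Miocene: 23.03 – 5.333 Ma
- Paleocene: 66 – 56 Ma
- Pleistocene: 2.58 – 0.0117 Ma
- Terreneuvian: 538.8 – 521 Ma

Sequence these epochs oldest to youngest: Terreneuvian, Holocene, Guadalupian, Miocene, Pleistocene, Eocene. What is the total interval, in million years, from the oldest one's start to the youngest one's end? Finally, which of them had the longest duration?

From the excerpt: Terreneuvian 538.8–521; Holocene 0.0117–0; Guadalupian 273.01–259.51; Miocene 23.03–5.333; Pleistocene 2.58–0.0117; Eocene 56–33.9 (Ma).
Larger Ma is earlier, so the oldest is Terreneuvian and the youngest is Holocene; oldest to youngest: Terreneuvian, Guadalupian, Eocene, Miocene, Pleistocene, Holocene.
Oldest start 538.8 minus youngest end 0 gives 538.8 Myr overall.
Individual lengths (start − end): Holocene 0.0117; Pleistocene 2.5683; Terreneuvian 17.8; Miocene 17.697; Eocene 22.1; Guadalupian 13.5. The largest is Eocene at 22.1 Myr.

Terreneuvian, Guadalupian, Eocene, Miocene, Pleistocene, Holocene; total span 538.8 Myr; longest is Eocene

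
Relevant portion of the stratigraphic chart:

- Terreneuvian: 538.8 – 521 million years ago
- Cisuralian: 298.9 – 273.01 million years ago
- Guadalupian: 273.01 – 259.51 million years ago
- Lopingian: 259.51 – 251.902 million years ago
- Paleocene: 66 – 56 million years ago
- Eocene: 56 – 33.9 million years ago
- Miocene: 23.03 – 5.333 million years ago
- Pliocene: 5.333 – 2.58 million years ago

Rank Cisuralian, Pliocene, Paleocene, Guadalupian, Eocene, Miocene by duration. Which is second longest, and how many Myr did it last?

Start − end for each: Cisuralian 298.9 − 273.01 = 25.89; Pliocene 5.333 − 2.58 = 2.753; Paleocene 66 − 56 = 10; Guadalupian 273.01 − 259.51 = 13.5; Eocene 56 − 33.9 = 22.1; Miocene 23.03 − 5.333 = 17.697.
Ranking these from longest: Cisuralian > Eocene > Miocene > Guadalupian > Paleocene > Pliocene.
Position 2 in that ranking is Eocene, which lasted 22.1 Myr.

Eocene, 22.1 million years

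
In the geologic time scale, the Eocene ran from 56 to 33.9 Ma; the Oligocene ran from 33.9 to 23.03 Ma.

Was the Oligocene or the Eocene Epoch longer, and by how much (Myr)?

Oligocene: 33.9 − 23.03 = 10.87 Myr.
Eocene: 56 − 33.9 = 22.1 Myr.
Difference: 22.1 − 10.87 = 11.23 Myr, so the Eocene was longer.

Eocene, by 11.23 million years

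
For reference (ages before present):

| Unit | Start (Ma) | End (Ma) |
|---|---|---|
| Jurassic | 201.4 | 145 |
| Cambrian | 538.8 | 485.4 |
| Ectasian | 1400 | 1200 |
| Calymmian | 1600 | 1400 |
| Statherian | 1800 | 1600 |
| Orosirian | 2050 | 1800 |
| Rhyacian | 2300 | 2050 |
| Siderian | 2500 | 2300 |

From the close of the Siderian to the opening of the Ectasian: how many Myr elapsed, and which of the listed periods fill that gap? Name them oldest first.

900 million years; Rhyacian, Orosirian, Statherian, Calymmian

End of Siderian = 2300 Ma; start of Ectasian = 1400 Ma.
Gap = 2300 − 1400 = 900 Myr.
Periods wholly inside 2300–1400 Ma: Rhyacian (2300–2050), Orosirian (2050–1800), Statherian (1800–1600), Calymmian (1600–1400).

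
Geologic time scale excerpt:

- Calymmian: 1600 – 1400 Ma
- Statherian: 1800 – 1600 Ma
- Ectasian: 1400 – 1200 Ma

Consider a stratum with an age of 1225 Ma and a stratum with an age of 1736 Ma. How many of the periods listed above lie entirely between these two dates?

1736 Ma sits inside the Statherian (1800–1600) and 1225 Ma inside the Ectasian (1400–1200); neither of those is wholly between the two dates.
The listed periods lying completely between them are Calymmian — 1 in all.

1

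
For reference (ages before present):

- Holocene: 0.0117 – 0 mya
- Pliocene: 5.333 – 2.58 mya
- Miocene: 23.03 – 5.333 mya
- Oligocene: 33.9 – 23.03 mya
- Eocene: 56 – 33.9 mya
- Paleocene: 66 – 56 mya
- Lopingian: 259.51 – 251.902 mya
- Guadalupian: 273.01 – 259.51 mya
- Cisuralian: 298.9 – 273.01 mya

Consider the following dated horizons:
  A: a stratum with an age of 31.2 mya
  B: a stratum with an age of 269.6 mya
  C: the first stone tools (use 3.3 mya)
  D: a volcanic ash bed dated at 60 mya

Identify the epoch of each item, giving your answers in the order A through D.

A — Oligocene; B — Guadalupian; C — Pliocene; D — Paleocene

A: 31.2 Ma lies in 33.9–23.03 Ma, so Oligocene.
B: 269.6 Ma lies in 273.01–259.51 Ma, so Guadalupian.
C: 3.3 Ma lies in 5.333–2.58 Ma, so Pliocene.
D: 60 Ma lies in 66–56 Ma, so Paleocene.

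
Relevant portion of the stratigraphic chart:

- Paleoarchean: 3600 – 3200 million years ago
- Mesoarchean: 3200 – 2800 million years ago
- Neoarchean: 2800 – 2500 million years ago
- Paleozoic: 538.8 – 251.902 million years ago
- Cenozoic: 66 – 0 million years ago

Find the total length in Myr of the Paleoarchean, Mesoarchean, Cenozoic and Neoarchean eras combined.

Duration is start − end for each: (3600 − 3200) + (3200 − 2800) + (66 − 0) + (2800 − 2500).
That is 400 + 400 + 66 + 300, which totals 1166 million years.

1166 million years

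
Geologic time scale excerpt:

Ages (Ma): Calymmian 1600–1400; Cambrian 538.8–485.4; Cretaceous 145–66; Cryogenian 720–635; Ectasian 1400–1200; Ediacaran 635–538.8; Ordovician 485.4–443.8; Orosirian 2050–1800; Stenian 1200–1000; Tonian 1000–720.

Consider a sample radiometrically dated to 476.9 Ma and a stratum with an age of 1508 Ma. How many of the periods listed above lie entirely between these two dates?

6

The older date is 1508 Ma and the younger is 476.9 Ma.
Periods with start < 1508 and end > 476.9 Ma: Ectasian (1400–1200), Stenian (1200–1000), Tonian (1000–720), Cryogenian (720–635), Ediacaran (635–538.8), Cambrian (538.8–485.4).
That is 6 complete periods.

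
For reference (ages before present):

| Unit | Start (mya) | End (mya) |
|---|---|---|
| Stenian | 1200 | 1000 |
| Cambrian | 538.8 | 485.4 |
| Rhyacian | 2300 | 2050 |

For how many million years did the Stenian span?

1200 − 1000 = 200 million years.

200 million years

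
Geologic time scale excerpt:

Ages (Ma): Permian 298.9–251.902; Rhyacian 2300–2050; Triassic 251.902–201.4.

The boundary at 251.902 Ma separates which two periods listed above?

The Permian ends at 251.902 Ma and the Triassic begins at 251.902 Ma, so they share that boundary.

Permian and Triassic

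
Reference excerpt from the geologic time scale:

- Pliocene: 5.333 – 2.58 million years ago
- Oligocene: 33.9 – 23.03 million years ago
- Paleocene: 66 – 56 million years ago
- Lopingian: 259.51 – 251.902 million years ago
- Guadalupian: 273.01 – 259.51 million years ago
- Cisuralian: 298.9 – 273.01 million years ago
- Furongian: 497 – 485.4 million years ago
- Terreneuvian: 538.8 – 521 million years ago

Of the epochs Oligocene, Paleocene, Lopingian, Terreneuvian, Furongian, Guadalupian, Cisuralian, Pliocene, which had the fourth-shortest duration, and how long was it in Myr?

Oligocene, 10.87 million years

Start − end for each: Oligocene 33.9 − 23.03 = 10.87; Paleocene 66 − 56 = 10; Lopingian 259.51 − 251.902 = 7.608; Terreneuvian 538.8 − 521 = 17.8; Furongian 497 − 485.4 = 11.6; Guadalupian 273.01 − 259.51 = 13.5; Cisuralian 298.9 − 273.01 = 25.89; Pliocene 5.333 − 2.58 = 2.753.
Ranking these from shortest: Pliocene < Lopingian < Paleocene < Oligocene < Furongian < Guadalupian < Terreneuvian < Cisuralian.
Position 4 in that ranking is Oligocene, which lasted 10.87 Myr.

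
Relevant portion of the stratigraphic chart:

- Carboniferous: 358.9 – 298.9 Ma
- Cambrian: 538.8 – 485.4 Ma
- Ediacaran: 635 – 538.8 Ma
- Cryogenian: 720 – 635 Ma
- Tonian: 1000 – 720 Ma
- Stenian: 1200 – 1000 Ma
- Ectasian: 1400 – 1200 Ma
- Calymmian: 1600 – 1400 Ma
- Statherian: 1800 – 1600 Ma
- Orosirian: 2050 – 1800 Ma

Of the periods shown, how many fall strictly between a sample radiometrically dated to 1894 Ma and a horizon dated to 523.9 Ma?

1894 Ma sits inside the Orosirian (2050–1800) and 523.9 Ma inside the Cambrian (538.8–485.4); neither of those is wholly between the two dates.
The listed periods lying completely between them are Statherian, Calymmian, Ectasian, Stenian, Tonian, Cryogenian, Ediacaran — 7 in all.

7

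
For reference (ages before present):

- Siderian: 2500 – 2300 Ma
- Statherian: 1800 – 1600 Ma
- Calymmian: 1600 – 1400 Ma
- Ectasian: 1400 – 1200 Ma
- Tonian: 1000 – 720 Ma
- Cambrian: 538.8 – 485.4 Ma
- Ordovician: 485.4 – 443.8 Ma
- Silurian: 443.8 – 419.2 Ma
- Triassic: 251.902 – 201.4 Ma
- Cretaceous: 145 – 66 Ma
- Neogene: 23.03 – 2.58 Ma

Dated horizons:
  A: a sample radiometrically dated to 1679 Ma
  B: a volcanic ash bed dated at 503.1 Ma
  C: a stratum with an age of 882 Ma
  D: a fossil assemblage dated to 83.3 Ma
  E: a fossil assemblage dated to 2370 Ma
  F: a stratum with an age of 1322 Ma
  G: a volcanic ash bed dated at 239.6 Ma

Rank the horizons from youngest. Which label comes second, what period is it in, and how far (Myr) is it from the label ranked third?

G, in the Triassic; 263.5 million years to B

Smaller Ma means younger, so youngest first: D 83.3 < G 239.6 < B 503.1 < C 882 < F 1322 < A 1679 < E 2370.
Counting 2 along gives G (239.6 Ma); the excerpt puts that inside the Triassic, 251.902–201.4 Ma.
Next in line is B (503.1 Ma), and 503.1 − 239.6 = 263.5 Myr.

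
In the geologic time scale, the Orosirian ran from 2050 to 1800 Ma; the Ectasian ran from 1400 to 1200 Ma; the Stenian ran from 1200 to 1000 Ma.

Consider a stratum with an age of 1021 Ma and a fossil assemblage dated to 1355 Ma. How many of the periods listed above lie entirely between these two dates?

0

The older date is 1355 Ma and the younger is 1021 Ma.
No period both begins after 1355 Ma and ends before 1021 Ma, so the count is 0.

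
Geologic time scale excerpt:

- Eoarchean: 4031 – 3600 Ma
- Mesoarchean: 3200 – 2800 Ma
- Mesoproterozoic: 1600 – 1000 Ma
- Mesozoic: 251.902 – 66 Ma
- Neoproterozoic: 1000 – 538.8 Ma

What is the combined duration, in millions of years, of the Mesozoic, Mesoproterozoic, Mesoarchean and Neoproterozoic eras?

Duration is start − end for each: (251.902 − 66) + (1600 − 1000) + (3200 − 2800) + (1000 − 538.8).
That is 185.902 + 600 + 400 + 461.2, which totals 1647.102 million years.

1647.102 million years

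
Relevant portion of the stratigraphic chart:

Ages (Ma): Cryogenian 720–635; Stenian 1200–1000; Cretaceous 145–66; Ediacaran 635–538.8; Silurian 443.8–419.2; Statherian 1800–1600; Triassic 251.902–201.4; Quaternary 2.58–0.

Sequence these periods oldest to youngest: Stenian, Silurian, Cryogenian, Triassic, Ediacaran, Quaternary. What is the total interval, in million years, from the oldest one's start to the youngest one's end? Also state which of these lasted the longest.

From the excerpt: Stenian 1200–1000; Silurian 443.8–419.2; Cryogenian 720–635; Triassic 251.902–201.4; Ediacaran 635–538.8; Quaternary 2.58–0 (Ma).
Larger Ma is earlier, so the oldest is Stenian and the youngest is Quaternary; oldest to youngest: Stenian, Cryogenian, Ediacaran, Silurian, Triassic, Quaternary.
Oldest start 1200 minus youngest end 0 gives 1200 Myr overall.
Individual lengths (start − end): Triassic 50.502; Silurian 24.6; Quaternary 2.58; Cryogenian 85; Ediacaran 96.2; Stenian 200. The largest is Stenian at 200 Myr.

Stenian, Cryogenian, Ediacaran, Silurian, Triassic, Quaternary; total span 1200 Myr; longest is Stenian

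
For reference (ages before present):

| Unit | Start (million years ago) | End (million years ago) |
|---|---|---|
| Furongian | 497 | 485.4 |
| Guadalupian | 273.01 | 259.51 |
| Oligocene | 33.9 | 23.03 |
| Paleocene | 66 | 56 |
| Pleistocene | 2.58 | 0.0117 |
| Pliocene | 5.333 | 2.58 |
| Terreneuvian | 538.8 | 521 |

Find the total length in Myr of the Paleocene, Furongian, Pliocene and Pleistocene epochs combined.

Each duration: Paleocene = 10; Furongian = 11.6; Pliocene = 2.753; Pleistocene = 2.5683.
Sum: 10 + 11.6 + 2.753 + 2.5683 = 26.9213 Myr.

26.9213 million years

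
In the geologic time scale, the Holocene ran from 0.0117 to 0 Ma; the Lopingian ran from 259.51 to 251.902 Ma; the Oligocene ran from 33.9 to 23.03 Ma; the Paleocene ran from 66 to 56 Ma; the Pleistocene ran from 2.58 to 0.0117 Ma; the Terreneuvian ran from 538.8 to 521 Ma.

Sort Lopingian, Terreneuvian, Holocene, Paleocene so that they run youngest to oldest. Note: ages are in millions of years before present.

Holocene → Paleocene → Lopingian → Terreneuvian

Sorting by start age (ascending Ma, since larger Ma = older): Holocene start 0.0117, Paleocene start 66, Lopingian start 259.51, Terreneuvian start 538.8.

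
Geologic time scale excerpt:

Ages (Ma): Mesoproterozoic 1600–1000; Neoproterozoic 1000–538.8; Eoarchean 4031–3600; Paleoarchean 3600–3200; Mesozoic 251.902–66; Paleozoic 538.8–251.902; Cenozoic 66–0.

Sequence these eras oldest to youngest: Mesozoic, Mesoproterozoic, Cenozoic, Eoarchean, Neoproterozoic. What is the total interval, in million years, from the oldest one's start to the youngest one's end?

From the excerpt: Mesozoic 251.902–66; Mesoproterozoic 1600–1000; Cenozoic 66–0; Eoarchean 4031–3600; Neoproterozoic 1000–538.8 (Ma).
Larger Ma is earlier, so the oldest is Eoarchean and the youngest is Cenozoic; oldest to youngest: Eoarchean, Mesoproterozoic, Neoproterozoic, Mesozoic, Cenozoic.
Oldest start 4031 minus youngest end 0 gives 4031 Myr overall.

Eoarchean → Mesoproterozoic → Neoproterozoic → Mesozoic → Cenozoic; total span 4031 Myr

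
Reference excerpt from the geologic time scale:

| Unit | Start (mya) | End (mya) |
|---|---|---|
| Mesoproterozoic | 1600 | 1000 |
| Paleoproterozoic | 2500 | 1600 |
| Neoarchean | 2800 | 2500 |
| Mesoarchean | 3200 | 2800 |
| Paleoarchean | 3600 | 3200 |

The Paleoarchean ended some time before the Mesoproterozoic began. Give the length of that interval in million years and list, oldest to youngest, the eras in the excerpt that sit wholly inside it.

End of Paleoarchean = 3200 Ma; start of Mesoproterozoic = 1600 Ma.
Gap = 3200 − 1600 = 1600 Myr.
Eras wholly inside 3200–1600 Ma: Mesoarchean (3200–2800), Neoarchean (2800–2500), Paleoproterozoic (2500–1600).

1600 million years; Mesoarchean, Neoarchean, Paleoproterozoic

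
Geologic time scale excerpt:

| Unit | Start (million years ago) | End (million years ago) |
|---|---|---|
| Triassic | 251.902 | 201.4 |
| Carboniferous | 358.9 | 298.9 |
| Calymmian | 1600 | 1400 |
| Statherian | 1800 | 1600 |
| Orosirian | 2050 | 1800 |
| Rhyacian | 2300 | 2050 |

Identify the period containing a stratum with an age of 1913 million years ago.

Orosirian

1913 Ma lies between 2050 and 1800 Ma, so it falls in the Orosirian.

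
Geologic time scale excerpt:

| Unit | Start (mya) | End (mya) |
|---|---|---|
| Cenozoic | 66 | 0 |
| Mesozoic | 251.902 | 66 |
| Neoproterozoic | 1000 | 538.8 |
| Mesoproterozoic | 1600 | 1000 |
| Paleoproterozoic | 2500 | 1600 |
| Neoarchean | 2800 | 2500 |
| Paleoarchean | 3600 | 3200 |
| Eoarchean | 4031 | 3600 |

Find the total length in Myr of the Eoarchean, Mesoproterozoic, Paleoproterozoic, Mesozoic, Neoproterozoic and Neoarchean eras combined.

2878.102 million years

Each duration: Eoarchean = 431; Mesoproterozoic = 600; Paleoproterozoic = 900; Mesozoic = 185.902; Neoproterozoic = 461.2; Neoarchean = 300.
Sum: 431 + 600 + 900 + 185.902 + 461.2 + 300 = 2878.102 Myr.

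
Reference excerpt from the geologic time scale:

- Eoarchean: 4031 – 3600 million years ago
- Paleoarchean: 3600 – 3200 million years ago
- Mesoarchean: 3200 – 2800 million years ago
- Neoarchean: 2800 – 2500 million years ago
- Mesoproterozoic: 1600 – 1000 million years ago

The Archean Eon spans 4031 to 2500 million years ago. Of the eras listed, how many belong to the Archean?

4

Eras inside 4031–2500 Ma: Eoarchean, Paleoarchean, Mesoarchean, Neoarchean — 4 in total.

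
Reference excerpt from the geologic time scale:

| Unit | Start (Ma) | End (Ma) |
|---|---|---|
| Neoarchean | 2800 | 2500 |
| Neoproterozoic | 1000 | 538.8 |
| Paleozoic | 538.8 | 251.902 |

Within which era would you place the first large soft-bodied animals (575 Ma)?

Neoproterozoic

575 Ma lies between 1000 and 538.8 Ma, so it falls in the Neoproterozoic.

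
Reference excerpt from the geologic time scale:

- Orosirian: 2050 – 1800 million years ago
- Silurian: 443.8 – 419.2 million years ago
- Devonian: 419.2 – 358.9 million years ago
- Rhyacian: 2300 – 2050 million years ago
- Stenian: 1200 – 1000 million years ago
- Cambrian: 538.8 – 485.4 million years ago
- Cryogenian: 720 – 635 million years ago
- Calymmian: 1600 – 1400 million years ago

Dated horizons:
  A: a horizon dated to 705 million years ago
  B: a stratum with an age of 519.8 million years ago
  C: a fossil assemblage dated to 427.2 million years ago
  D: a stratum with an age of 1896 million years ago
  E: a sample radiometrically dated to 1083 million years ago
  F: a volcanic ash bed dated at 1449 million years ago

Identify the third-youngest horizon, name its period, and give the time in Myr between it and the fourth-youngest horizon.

Sorted youngest-first by Ma: C (427.2), B (519.8), A (705), E (1083), F (1449), D (1896).
The third youngest is A at 705 Ma, which lies in 720–635 Ma: the Cryogenian.
The fourth youngest is E at 1083 Ma; separation = |705 − 1083| = 378 Myr.

A, in the Cryogenian; 378 million years to E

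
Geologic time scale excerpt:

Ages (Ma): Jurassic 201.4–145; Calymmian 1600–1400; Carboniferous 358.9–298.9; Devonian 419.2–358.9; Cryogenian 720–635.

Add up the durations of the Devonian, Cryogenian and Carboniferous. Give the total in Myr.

205.3 million years

Duration is start − end for each: (419.2 − 358.9) + (720 − 635) + (358.9 − 298.9).
That is 60.3 + 85 + 60, which totals 205.3 million years.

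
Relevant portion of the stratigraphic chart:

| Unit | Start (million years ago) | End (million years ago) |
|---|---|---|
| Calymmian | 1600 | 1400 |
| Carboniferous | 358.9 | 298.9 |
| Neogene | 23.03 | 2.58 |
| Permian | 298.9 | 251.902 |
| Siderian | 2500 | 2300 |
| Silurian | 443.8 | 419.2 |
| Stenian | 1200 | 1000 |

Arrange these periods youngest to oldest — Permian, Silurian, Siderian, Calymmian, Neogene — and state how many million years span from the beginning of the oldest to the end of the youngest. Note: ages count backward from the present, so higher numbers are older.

Neogene → Permian → Silurian → Calymmian → Siderian; total span 2497.42 Myr

Start ages (Ma): Siderian 2500, Calymmian 1600, Silurian 443.8, Permian 298.9, Neogene 23.03.
Ordered youngest to oldest: Neogene, Permian, Silurian, Calymmian, Siderian.
Span = 2500 − 2.58 = 2497.42 Myr.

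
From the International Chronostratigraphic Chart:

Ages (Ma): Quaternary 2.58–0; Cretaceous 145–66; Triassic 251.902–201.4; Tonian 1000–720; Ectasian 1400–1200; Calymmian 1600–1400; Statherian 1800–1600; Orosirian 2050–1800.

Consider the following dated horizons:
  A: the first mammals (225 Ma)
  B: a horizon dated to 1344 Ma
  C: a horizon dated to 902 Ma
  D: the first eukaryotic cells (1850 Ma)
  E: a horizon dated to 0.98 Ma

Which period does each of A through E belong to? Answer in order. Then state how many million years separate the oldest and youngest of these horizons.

A — Triassic; B — Ectasian; C — Tonian; D — Orosirian; E — Quaternary; span 1849.02 million years

A: 225 Ma lies in 251.902–201.4 Ma, so Triassic.
B: 1344 Ma lies in 1400–1200 Ma, so Ectasian.
C: 902 Ma lies in 1000–720 Ma, so Tonian.
D: 1850 Ma lies in 2050–1800 Ma, so Orosirian.
E: 0.98 Ma lies in 2.58–0 Ma, so Quaternary.
Oldest = 1850 Ma, youngest = 0.98 Ma → span 1849.02 Myr.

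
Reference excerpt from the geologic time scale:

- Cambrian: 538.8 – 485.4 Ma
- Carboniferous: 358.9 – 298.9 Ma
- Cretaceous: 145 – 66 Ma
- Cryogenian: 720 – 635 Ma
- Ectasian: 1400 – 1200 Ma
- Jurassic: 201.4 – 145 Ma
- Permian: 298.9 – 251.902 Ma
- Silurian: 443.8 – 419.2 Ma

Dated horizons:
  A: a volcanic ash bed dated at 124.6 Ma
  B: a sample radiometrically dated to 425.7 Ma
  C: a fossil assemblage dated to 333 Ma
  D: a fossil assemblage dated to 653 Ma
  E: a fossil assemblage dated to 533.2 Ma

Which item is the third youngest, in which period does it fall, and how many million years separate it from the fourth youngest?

B, in the Silurian; 107.5 million years to E

Smaller Ma means younger, so youngest first: A 124.6 < C 333 < B 425.7 < E 533.2 < D 653.
Counting 3 along gives B (425.7 Ma); the excerpt puts that inside the Silurian, 443.8–419.2 Ma.
Next in line is E (533.2 Ma), and 533.2 − 425.7 = 107.5 Myr.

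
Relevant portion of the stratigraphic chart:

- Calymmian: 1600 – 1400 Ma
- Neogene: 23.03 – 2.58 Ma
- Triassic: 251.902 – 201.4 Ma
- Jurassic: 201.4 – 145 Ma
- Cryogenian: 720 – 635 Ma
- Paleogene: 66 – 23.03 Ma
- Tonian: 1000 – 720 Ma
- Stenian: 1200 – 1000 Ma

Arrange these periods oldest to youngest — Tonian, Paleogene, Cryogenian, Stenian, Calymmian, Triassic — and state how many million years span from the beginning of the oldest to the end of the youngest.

Calymmian → Stenian → Tonian → Cryogenian → Triassic → Paleogene; total span 1576.97 Myr

Start ages (Ma): Calymmian 1600, Stenian 1200, Tonian 1000, Cryogenian 720, Triassic 251.902, Paleogene 66.
Ordered oldest to youngest: Calymmian, Stenian, Tonian, Cryogenian, Triassic, Paleogene.
Span = 1600 − 23.03 = 1576.97 Myr.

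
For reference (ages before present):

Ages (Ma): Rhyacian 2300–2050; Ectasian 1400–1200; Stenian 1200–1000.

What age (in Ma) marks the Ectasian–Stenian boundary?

1200 Ma

The Ectasian ends and the Stenian begins at 1200 Ma.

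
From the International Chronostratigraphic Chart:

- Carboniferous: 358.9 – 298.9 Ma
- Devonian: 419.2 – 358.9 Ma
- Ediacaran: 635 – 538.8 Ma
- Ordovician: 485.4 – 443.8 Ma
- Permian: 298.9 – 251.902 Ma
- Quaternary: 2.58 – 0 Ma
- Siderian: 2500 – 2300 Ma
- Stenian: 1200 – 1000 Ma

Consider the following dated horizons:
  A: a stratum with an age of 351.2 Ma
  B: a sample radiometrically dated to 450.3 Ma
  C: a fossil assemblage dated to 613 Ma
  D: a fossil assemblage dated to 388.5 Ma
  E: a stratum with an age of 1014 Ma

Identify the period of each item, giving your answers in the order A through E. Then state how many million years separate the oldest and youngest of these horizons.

A — Carboniferous; B — Ordovician; C — Ediacaran; D — Devonian; E — Stenian; span 662.8 million years

A: 351.2 Ma lies in 358.9–298.9 Ma, so Carboniferous.
B: 450.3 Ma lies in 485.4–443.8 Ma, so Ordovician.
C: 613 Ma lies in 635–538.8 Ma, so Ediacaran.
D: 388.5 Ma lies in 419.2–358.9 Ma, so Devonian.
E: 1014 Ma lies in 1200–1000 Ma, so Stenian.
Oldest = 1014 Ma, youngest = 351.2 Ma → span 662.8 Myr.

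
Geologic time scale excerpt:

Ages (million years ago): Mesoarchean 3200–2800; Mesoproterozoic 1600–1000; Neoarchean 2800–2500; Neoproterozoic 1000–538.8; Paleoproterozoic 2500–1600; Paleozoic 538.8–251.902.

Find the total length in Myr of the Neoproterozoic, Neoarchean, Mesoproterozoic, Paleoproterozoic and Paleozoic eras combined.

Each duration: Neoproterozoic = 461.2; Neoarchean = 300; Mesoproterozoic = 600; Paleoproterozoic = 900; Paleozoic = 286.898.
Sum: 461.2 + 300 + 600 + 900 + 286.898 = 2548.098 Myr.

2548.098 million years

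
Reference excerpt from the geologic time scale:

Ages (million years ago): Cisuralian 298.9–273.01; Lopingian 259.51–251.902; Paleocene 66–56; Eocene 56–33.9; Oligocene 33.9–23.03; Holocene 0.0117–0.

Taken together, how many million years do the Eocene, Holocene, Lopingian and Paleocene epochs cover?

39.7197 million years

Each duration: Eocene = 22.1; Holocene = 0.0117; Lopingian = 7.608; Paleocene = 10.
Sum: 22.1 + 0.0117 + 7.608 + 10 = 39.7197 Myr.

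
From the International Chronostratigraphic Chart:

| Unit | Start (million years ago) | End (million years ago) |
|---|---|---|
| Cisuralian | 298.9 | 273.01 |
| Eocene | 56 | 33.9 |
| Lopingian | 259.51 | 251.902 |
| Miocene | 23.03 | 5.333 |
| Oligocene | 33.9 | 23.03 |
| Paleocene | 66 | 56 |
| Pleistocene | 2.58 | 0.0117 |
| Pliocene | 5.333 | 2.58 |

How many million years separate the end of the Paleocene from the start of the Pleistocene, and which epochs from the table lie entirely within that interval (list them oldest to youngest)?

53.42 million years; Eocene, Oligocene, Miocene, Pliocene

End of Paleocene = 56 Ma; start of Pleistocene = 2.58 Ma.
Gap = 56 − 2.58 = 53.42 Myr.
Epochs wholly inside 56–2.58 Ma: Eocene (56–33.9), Oligocene (33.9–23.03), Miocene (23.03–5.333), Pliocene (5.333–2.58).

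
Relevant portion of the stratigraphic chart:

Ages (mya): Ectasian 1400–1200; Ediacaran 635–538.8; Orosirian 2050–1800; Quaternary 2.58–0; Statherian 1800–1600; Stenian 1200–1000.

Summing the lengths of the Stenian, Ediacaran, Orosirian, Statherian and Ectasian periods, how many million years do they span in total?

946.2 million years

Each duration: Stenian = 200; Ediacaran = 96.2; Orosirian = 250; Statherian = 200; Ectasian = 200.
Sum: 200 + 96.2 + 250 + 200 + 200 = 946.2 Myr.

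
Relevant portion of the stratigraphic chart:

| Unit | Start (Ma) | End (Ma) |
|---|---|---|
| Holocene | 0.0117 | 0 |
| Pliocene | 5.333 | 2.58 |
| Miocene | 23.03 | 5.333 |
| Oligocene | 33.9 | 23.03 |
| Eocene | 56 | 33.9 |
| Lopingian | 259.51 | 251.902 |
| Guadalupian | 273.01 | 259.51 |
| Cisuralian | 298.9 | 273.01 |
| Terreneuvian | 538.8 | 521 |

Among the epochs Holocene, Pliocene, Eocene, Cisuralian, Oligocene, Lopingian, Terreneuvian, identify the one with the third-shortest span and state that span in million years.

Start − end for each: Holocene 0.0117 − 0 = 0.0117; Pliocene 5.333 − 2.58 = 2.753; Eocene 56 − 33.9 = 22.1; Cisuralian 298.9 − 273.01 = 25.89; Oligocene 33.9 − 23.03 = 10.87; Lopingian 259.51 − 251.902 = 7.608; Terreneuvian 538.8 − 521 = 17.8.
Ranking these from shortest: Holocene < Pliocene < Lopingian < Oligocene < Terreneuvian < Eocene < Cisuralian.
Position 3 in that ranking is Lopingian, which lasted 7.608 Myr.

Lopingian, 7.608 million years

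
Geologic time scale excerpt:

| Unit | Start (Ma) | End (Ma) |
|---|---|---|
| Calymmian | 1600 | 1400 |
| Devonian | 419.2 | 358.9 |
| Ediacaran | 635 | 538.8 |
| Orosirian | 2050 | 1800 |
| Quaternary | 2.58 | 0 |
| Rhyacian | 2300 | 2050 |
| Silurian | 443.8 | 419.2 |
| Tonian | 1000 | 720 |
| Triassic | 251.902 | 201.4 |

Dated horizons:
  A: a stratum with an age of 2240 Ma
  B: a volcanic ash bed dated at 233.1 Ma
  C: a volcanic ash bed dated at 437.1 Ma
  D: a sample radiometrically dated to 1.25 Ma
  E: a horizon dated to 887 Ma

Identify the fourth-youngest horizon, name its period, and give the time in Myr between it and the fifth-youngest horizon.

Sorted youngest-first by Ma: D (1.25), B (233.1), C (437.1), E (887), A (2240).
The fourth youngest is E at 887 Ma, which lies in 1000–720 Ma: the Tonian.
The fifth youngest is A at 2240 Ma; separation = |887 − 2240| = 1353 Myr.

E, in the Tonian; 1353 million years to A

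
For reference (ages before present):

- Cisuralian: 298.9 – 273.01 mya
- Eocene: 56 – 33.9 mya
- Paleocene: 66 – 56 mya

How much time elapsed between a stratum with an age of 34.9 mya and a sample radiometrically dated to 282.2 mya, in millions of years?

282.2 − 34.9 = 247.3 million years.

247.3 million years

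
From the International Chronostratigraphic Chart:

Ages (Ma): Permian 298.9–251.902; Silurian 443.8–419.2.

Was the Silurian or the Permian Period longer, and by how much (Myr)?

Silurian: 443.8 − 419.2 = 24.6 Myr.
Permian: 298.9 − 251.902 = 46.998 Myr.
Difference: 46.998 − 24.6 = 22.398 Myr, so the Permian was longer.

Permian, by 22.398 million years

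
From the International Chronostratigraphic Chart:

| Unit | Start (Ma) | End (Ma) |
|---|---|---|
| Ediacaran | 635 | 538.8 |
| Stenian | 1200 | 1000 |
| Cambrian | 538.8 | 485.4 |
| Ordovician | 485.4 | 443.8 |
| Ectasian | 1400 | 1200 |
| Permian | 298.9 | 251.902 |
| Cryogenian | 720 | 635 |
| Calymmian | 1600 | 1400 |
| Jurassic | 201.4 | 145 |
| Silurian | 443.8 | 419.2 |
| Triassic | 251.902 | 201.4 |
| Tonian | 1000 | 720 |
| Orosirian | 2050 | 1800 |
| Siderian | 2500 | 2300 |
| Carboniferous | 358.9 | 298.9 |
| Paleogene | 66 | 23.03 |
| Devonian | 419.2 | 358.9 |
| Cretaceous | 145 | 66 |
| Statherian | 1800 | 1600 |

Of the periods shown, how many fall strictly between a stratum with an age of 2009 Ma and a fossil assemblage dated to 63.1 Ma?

16

The older date is 2009 Ma and the younger is 63.1 Ma.
Periods with start < 2009 and end > 63.1 Ma: Statherian (1800–1600), Calymmian (1600–1400), Ectasian (1400–1200), Stenian (1200–1000), Tonian (1000–720), Cryogenian (720–635), Ediacaran (635–538.8), Cambrian (538.8–485.4), Ordovician (485.4–443.8), Silurian (443.8–419.2), Devonian (419.2–358.9), Carboniferous (358.9–298.9), Permian (298.9–251.902), Triassic (251.902–201.4), Jurassic (201.4–145), Cretaceous (145–66).
That is 16 complete periods.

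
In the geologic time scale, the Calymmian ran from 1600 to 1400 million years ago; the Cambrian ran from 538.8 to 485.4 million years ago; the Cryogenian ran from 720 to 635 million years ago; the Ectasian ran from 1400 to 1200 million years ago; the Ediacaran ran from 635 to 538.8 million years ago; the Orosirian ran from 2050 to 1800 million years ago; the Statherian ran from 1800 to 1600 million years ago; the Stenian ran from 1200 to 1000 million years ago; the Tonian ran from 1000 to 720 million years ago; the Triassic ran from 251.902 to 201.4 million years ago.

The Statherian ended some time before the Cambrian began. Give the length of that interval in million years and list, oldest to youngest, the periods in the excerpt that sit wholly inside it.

The Statherian closes at 1600 Ma and the Cambrian opens at 538.8 Ma, so the interval is 1600 − 538.8 = 1061.2 Myr.
A period fits inside if it starts at or after 1600 Ma and ends at or before 538.8 Ma; oldest first that gives Calymmian, Ectasian, Stenian, Tonian, Cryogenian, Ediacaran.

1061.2 million years; Calymmian, Ectasian, Stenian, Tonian, Cryogenian, Ediacaran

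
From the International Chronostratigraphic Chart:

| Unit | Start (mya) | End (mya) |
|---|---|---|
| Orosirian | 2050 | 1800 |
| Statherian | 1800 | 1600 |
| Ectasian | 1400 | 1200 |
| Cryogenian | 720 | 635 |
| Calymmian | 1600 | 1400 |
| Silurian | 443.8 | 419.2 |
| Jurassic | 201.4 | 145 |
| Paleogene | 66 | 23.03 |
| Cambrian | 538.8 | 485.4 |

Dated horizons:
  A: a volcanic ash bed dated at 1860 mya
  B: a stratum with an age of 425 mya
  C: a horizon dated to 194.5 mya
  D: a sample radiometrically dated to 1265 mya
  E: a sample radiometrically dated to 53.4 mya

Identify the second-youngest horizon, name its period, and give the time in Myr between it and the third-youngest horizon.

Sorted youngest-first by Ma: E (53.4), C (194.5), B (425), D (1265), A (1860).
The second youngest is C at 194.5 Ma, which lies in 201.4–145 Ma: the Jurassic.
The third youngest is B at 425 Ma; separation = |194.5 − 425| = 230.5 Myr.

C, in the Jurassic; 230.5 million years to B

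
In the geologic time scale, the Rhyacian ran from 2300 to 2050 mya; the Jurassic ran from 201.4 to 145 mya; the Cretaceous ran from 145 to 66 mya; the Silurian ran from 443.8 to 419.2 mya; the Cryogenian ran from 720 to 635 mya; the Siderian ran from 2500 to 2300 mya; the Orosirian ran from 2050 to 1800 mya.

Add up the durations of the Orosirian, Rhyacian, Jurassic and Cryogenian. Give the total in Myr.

641.4 million years

Duration is start − end for each: (2050 − 1800) + (2300 − 2050) + (201.4 − 145) + (720 − 635).
That is 250 + 250 + 56.4 + 85, which totals 641.4 million years.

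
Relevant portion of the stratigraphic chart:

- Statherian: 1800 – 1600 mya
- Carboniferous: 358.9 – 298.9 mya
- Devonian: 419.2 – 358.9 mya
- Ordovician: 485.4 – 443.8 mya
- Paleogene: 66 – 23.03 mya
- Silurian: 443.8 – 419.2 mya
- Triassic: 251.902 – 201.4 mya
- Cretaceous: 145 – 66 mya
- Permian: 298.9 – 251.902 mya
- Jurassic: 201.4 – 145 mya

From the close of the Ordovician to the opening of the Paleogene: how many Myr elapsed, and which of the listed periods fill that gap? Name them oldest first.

The Ordovician closes at 443.8 Ma and the Paleogene opens at 66 Ma, so the interval is 443.8 − 66 = 377.8 Myr.
A period fits inside if it starts at or after 443.8 Ma and ends at or before 66 Ma; oldest first that gives Silurian, Devonian, Carboniferous, Permian, Triassic, Jurassic, Cretaceous.

377.8 million years; Silurian, Devonian, Carboniferous, Permian, Triassic, Jurassic, Cretaceous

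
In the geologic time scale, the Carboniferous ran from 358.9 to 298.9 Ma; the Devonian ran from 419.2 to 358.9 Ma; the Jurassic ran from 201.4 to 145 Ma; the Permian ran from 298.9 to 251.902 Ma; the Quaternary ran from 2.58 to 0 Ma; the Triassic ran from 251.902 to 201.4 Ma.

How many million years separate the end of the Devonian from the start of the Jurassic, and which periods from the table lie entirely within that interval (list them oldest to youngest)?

End of Devonian = 358.9 Ma; start of Jurassic = 201.4 Ma.
Gap = 358.9 − 201.4 = 157.5 Myr.
Periods wholly inside 358.9–201.4 Ma: Carboniferous (358.9–298.9), Permian (298.9–251.902), Triassic (251.902–201.4).

157.5 million years; Carboniferous, Permian, Triassic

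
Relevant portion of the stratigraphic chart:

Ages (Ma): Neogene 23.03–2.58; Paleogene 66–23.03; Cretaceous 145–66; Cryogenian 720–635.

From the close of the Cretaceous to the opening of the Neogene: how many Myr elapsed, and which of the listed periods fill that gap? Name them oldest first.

42.97 million years; Paleogene

The Cretaceous closes at 66 Ma and the Neogene opens at 23.03 Ma, so the interval is 66 − 23.03 = 42.97 Myr.
A period fits inside if it starts at or after 66 Ma and ends at or before 23.03 Ma; oldest first that gives Paleogene.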